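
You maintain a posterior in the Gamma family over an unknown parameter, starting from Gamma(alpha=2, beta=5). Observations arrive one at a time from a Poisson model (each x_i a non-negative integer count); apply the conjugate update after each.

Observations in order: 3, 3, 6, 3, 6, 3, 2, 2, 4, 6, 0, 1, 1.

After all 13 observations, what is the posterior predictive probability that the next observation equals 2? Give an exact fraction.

obs 1: x=3 → posterior Gamma(5, 6)
obs 2: x=3 → posterior Gamma(8, 7)
obs 3: x=6 → posterior Gamma(14, 8)
obs 4: x=3 → posterior Gamma(17, 9)
obs 5: x=6 → posterior Gamma(23, 10)
obs 6: x=3 → posterior Gamma(26, 11)
obs 7: x=2 → posterior Gamma(28, 12)
obs 8: x=2 → posterior Gamma(30, 13)
obs 9: x=4 → posterior Gamma(34, 14)
obs 10: x=6 → posterior Gamma(40, 15)
obs 11: x=0 → posterior Gamma(40, 16)
obs 12: x=1 → posterior Gamma(41, 17)
obs 13: x=1 → posterior Gamma(42, 18)

47548077800909324358481410622994549615437813534867587072/184144368549628275143663229532787625188711914273876985521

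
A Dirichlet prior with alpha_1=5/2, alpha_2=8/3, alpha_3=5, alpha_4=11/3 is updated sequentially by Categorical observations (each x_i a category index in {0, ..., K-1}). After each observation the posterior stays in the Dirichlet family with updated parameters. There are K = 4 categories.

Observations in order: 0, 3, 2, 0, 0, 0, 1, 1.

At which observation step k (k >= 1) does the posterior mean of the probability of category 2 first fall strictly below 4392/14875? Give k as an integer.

k = 7

obs 1: x=0 → posterior Dirichlet(7/2, 8/3, 5, 11/3)
obs 2: x=3 → posterior Dirichlet(7/2, 8/3, 5, 14/3)
obs 3: x=2 → posterior Dirichlet(7/2, 8/3, 6, 14/3)
obs 4: x=0 → posterior Dirichlet(9/2, 8/3, 6, 14/3)
obs 5: x=0 → posterior Dirichlet(11/2, 8/3, 6, 14/3)
obs 6: x=0 → posterior Dirichlet(13/2, 8/3, 6, 14/3)
obs 7: x=1 → posterior Dirichlet(13/2, 11/3, 6, 14/3)
obs 8: x=1 → posterior Dirichlet(13/2, 14/3, 6, 14/3)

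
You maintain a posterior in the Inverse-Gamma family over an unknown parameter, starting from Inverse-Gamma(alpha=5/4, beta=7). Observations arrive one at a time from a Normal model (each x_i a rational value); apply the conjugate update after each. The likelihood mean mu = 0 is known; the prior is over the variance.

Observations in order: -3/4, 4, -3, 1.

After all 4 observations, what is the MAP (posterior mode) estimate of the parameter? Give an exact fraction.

obs 1: x=-3/4 → posterior Inverse-Gamma(7/4, 233/32)
obs 2: x=4 → posterior Inverse-Gamma(9/4, 489/32)
obs 3: x=-3 → posterior Inverse-Gamma(11/4, 633/32)
obs 4: x=1 → posterior Inverse-Gamma(13/4, 649/32)

649/136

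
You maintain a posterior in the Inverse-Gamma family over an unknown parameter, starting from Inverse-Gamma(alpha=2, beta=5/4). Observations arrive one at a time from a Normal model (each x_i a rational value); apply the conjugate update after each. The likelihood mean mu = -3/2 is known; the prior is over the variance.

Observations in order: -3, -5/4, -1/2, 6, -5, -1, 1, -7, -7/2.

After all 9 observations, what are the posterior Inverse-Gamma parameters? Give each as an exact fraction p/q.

obs 1: x=-3 → posterior Inverse-Gamma(5/2, 19/8)
obs 2: x=-5/4 → posterior Inverse-Gamma(3, 77/32)
obs 3: x=-1/2 → posterior Inverse-Gamma(7/2, 93/32)
obs 4: x=6 → posterior Inverse-Gamma(4, 993/32)
obs 5: x=-5 → posterior Inverse-Gamma(9/2, 1189/32)
obs 6: x=-1 → posterior Inverse-Gamma(5, 1193/32)
obs 7: x=1 → posterior Inverse-Gamma(11/2, 1293/32)
obs 8: x=-7 → posterior Inverse-Gamma(6, 1777/32)
obs 9: x=-7/2 → posterior Inverse-Gamma(13/2, 1841/32)

alpha=13/2, beta=1841/32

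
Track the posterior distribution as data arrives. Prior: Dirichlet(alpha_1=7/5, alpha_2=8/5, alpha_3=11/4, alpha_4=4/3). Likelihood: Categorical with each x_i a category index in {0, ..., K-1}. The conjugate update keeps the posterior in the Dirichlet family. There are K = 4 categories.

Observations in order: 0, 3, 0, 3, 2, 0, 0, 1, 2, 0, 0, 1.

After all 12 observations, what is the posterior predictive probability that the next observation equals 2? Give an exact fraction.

57/229

obs 1: x=0 → posterior Dirichlet(12/5, 8/5, 11/4, 4/3)
obs 2: x=3 → posterior Dirichlet(12/5, 8/5, 11/4, 7/3)
obs 3: x=0 → posterior Dirichlet(17/5, 8/5, 11/4, 7/3)
obs 4: x=3 → posterior Dirichlet(17/5, 8/5, 11/4, 10/3)
obs 5: x=2 → posterior Dirichlet(17/5, 8/5, 15/4, 10/3)
obs 6: x=0 → posterior Dirichlet(22/5, 8/5, 15/4, 10/3)
obs 7: x=0 → posterior Dirichlet(27/5, 8/5, 15/4, 10/3)
obs 8: x=1 → posterior Dirichlet(27/5, 13/5, 15/4, 10/3)
obs 9: x=2 → posterior Dirichlet(27/5, 13/5, 19/4, 10/3)
obs 10: x=0 → posterior Dirichlet(32/5, 13/5, 19/4, 10/3)
obs 11: x=0 → posterior Dirichlet(37/5, 13/5, 19/4, 10/3)
obs 12: x=1 → posterior Dirichlet(37/5, 18/5, 19/4, 10/3)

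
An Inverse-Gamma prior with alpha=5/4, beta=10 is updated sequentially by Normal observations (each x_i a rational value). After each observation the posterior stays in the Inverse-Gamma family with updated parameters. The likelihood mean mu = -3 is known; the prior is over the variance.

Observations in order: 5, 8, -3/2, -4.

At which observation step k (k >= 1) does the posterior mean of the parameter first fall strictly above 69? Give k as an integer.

obs 1: x=5 → posterior Inverse-Gamma(7/4, 42)
obs 2: x=8 → posterior Inverse-Gamma(9/4, 205/2)
obs 3: x=-3/2 → posterior Inverse-Gamma(11/4, 829/8)
obs 4: x=-4 → posterior Inverse-Gamma(13/4, 833/8)

k = 2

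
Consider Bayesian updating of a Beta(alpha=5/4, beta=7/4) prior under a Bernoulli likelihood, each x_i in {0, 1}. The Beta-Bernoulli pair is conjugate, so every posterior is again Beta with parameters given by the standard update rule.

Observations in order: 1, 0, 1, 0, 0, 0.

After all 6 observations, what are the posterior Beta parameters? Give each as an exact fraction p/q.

obs 1: x=1 → posterior Beta(9/4, 7/4)
obs 2: x=0 → posterior Beta(9/4, 11/4)
obs 3: x=1 → posterior Beta(13/4, 11/4)
obs 4: x=0 → posterior Beta(13/4, 15/4)
obs 5: x=0 → posterior Beta(13/4, 19/4)
obs 6: x=0 → posterior Beta(13/4, 23/4)

alpha=13/4, beta=23/4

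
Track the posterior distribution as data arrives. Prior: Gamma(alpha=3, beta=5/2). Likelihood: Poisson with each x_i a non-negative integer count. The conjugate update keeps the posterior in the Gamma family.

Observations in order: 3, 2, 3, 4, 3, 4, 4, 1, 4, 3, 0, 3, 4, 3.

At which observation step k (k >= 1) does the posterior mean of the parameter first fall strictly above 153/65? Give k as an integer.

k = 5

obs 1: x=3 → posterior Gamma(6, 7/2)
obs 2: x=2 → posterior Gamma(8, 9/2)
obs 3: x=3 → posterior Gamma(11, 11/2)
obs 4: x=4 → posterior Gamma(15, 13/2)
obs 5: x=3 → posterior Gamma(18, 15/2)
obs 6: x=4 → posterior Gamma(22, 17/2)
obs 7: x=4 → posterior Gamma(26, 19/2)
obs 8: x=1 → posterior Gamma(27, 21/2)
obs 9: x=4 → posterior Gamma(31, 23/2)
obs 10: x=3 → posterior Gamma(34, 25/2)
obs 11: x=0 → posterior Gamma(34, 27/2)
obs 12: x=3 → posterior Gamma(37, 29/2)
obs 13: x=4 → posterior Gamma(41, 31/2)
obs 14: x=3 → posterior Gamma(44, 33/2)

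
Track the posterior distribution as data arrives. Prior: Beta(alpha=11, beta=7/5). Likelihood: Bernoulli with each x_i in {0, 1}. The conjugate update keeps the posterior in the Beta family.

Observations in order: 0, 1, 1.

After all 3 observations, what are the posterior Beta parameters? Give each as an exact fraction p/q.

alpha=13, beta=12/5

obs 1: x=0 → posterior Beta(11, 12/5)
obs 2: x=1 → posterior Beta(12, 12/5)
obs 3: x=1 → posterior Beta(13, 12/5)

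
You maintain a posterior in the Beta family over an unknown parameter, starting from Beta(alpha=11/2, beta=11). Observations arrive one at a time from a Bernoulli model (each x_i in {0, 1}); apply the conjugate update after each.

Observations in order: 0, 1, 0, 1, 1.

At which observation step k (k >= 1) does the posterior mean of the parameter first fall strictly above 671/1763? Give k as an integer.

obs 1: x=0 → posterior Beta(11/2, 12)
obs 2: x=1 → posterior Beta(13/2, 12)
obs 3: x=0 → posterior Beta(13/2, 13)
obs 4: x=1 → posterior Beta(15/2, 13)
obs 5: x=1 → posterior Beta(17/2, 13)

k = 5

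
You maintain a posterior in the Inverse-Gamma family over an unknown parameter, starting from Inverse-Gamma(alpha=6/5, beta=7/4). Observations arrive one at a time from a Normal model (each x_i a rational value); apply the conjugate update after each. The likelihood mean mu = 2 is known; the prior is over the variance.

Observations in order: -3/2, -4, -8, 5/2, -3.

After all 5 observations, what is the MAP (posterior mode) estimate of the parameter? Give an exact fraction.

obs 1: x=-3/2 → posterior Inverse-Gamma(17/10, 63/8)
obs 2: x=-4 → posterior Inverse-Gamma(11/5, 207/8)
obs 3: x=-8 → posterior Inverse-Gamma(27/10, 607/8)
obs 4: x=5/2 → posterior Inverse-Gamma(16/5, 76)
obs 5: x=-3 → posterior Inverse-Gamma(37/10, 177/2)

885/47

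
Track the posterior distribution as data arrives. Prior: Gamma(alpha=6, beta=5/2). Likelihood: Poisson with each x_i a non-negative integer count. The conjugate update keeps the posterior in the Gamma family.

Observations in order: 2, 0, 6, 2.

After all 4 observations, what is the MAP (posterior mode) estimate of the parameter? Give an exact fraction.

30/13

obs 1: x=2 → posterior Gamma(8, 7/2)
obs 2: x=0 → posterior Gamma(8, 9/2)
obs 3: x=6 → posterior Gamma(14, 11/2)
obs 4: x=2 → posterior Gamma(16, 13/2)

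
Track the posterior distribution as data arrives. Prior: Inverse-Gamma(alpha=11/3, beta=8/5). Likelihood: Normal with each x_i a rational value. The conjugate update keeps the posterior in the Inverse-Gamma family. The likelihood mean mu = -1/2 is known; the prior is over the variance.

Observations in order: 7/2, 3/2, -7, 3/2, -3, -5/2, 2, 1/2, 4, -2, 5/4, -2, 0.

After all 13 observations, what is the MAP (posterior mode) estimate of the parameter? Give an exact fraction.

obs 1: x=7/2 → posterior Inverse-Gamma(25/6, 48/5)
obs 2: x=3/2 → posterior Inverse-Gamma(14/3, 58/5)
obs 3: x=-7 → posterior Inverse-Gamma(31/6, 1309/40)
obs 4: x=3/2 → posterior Inverse-Gamma(17/3, 1389/40)
obs 5: x=-3 → posterior Inverse-Gamma(37/6, 757/20)
obs 6: x=-5/2 → posterior Inverse-Gamma(20/3, 797/20)
obs 7: x=2 → posterior Inverse-Gamma(43/6, 1719/40)
obs 8: x=1/2 → posterior Inverse-Gamma(23/3, 1739/40)
obs 9: x=4 → posterior Inverse-Gamma(49/6, 268/5)
obs 10: x=-2 → posterior Inverse-Gamma(26/3, 2189/40)
obs 11: x=5/4 → posterior Inverse-Gamma(55/6, 9001/160)
obs 12: x=-2 → posterior Inverse-Gamma(29/3, 9181/160)
obs 13: x=0 → posterior Inverse-Gamma(61/6, 9201/160)

27603/5360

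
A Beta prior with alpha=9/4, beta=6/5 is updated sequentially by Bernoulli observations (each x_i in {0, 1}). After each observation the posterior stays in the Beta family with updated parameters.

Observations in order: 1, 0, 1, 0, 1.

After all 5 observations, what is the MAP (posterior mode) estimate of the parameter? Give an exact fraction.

obs 1: x=1 → posterior Beta(13/4, 6/5)
obs 2: x=0 → posterior Beta(13/4, 11/5)
obs 3: x=1 → posterior Beta(17/4, 11/5)
obs 4: x=0 → posterior Beta(17/4, 16/5)
obs 5: x=1 → posterior Beta(21/4, 16/5)

85/129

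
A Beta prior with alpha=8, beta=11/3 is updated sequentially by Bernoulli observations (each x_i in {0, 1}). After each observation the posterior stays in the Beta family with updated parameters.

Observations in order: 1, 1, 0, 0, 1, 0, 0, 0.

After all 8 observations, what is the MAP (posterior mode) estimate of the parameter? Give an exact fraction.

30/53

obs 1: x=1 → posterior Beta(9, 11/3)
obs 2: x=1 → posterior Beta(10, 11/3)
obs 3: x=0 → posterior Beta(10, 14/3)
obs 4: x=0 → posterior Beta(10, 17/3)
obs 5: x=1 → posterior Beta(11, 17/3)
obs 6: x=0 → posterior Beta(11, 20/3)
obs 7: x=0 → posterior Beta(11, 23/3)
obs 8: x=0 → posterior Beta(11, 26/3)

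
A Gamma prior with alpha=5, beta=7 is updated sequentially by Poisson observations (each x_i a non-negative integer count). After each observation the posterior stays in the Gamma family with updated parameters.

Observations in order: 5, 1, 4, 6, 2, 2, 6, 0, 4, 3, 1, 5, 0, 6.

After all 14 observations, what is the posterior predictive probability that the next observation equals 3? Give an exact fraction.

7133407253655222620785172027947623382711342956584309967828451032780525/35183747255563371251221533016128905684005962451443512982668637097689088

obs 1: x=5 → posterior Gamma(10, 8)
obs 2: x=1 → posterior Gamma(11, 9)
obs 3: x=4 → posterior Gamma(15, 10)
obs 4: x=6 → posterior Gamma(21, 11)
obs 5: x=2 → posterior Gamma(23, 12)
obs 6: x=2 → posterior Gamma(25, 13)
obs 7: x=6 → posterior Gamma(31, 14)
obs 8: x=0 → posterior Gamma(31, 15)
obs 9: x=4 → posterior Gamma(35, 16)
obs 10: x=3 → posterior Gamma(38, 17)
obs 11: x=1 → posterior Gamma(39, 18)
obs 12: x=5 → posterior Gamma(44, 19)
obs 13: x=0 → posterior Gamma(44, 20)
obs 14: x=6 → posterior Gamma(50, 21)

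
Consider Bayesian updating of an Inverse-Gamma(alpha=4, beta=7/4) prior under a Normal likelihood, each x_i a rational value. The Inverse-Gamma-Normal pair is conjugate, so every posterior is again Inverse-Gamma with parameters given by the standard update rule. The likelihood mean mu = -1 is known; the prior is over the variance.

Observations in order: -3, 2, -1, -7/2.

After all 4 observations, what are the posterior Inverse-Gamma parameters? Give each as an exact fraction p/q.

alpha=6, beta=91/8

obs 1: x=-3 → posterior Inverse-Gamma(9/2, 15/4)
obs 2: x=2 → posterior Inverse-Gamma(5, 33/4)
obs 3: x=-1 → posterior Inverse-Gamma(11/2, 33/4)
obs 4: x=-7/2 → posterior Inverse-Gamma(6, 91/8)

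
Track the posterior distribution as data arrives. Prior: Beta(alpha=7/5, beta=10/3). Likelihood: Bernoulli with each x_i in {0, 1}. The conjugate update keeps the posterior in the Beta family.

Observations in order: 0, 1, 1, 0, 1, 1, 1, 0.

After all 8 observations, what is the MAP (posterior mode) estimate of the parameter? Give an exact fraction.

81/161

obs 1: x=0 → posterior Beta(7/5, 13/3)
obs 2: x=1 → posterior Beta(12/5, 13/3)
obs 3: x=1 → posterior Beta(17/5, 13/3)
obs 4: x=0 → posterior Beta(17/5, 16/3)
obs 5: x=1 → posterior Beta(22/5, 16/3)
obs 6: x=1 → posterior Beta(27/5, 16/3)
obs 7: x=1 → posterior Beta(32/5, 16/3)
obs 8: x=0 → posterior Beta(32/5, 19/3)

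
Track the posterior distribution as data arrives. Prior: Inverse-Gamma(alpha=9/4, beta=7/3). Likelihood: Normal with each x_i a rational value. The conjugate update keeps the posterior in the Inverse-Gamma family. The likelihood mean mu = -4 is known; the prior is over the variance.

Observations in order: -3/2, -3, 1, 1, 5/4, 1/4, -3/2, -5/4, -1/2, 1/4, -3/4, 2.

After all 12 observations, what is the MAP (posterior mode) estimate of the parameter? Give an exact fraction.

9515/888

obs 1: x=-3/2 → posterior Inverse-Gamma(11/4, 131/24)
obs 2: x=-3 → posterior Inverse-Gamma(13/4, 143/24)
obs 3: x=1 → posterior Inverse-Gamma(15/4, 443/24)
obs 4: x=1 → posterior Inverse-Gamma(17/4, 743/24)
obs 5: x=5/4 → posterior Inverse-Gamma(19/4, 4295/96)
obs 6: x=1/4 → posterior Inverse-Gamma(21/4, 2581/48)
obs 7: x=-3/2 → posterior Inverse-Gamma(23/4, 2731/48)
obs 8: x=-5/4 → posterior Inverse-Gamma(25/4, 5825/96)
obs 9: x=-1/2 → posterior Inverse-Gamma(27/4, 6413/96)
obs 10: x=1/4 → posterior Inverse-Gamma(29/4, 455/6)
obs 11: x=-3/4 → posterior Inverse-Gamma(31/4, 7787/96)
obs 12: x=2 → posterior Inverse-Gamma(33/4, 9515/96)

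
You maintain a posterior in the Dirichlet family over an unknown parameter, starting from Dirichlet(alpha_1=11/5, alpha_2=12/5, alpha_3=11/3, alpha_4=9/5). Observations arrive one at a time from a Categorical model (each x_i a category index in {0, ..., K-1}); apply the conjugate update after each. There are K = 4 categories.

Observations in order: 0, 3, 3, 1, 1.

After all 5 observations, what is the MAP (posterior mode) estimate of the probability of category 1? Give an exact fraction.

obs 1: x=0 → posterior Dirichlet(16/5, 12/5, 11/3, 9/5)
obs 2: x=3 → posterior Dirichlet(16/5, 12/5, 11/3, 14/5)
obs 3: x=3 → posterior Dirichlet(16/5, 12/5, 11/3, 19/5)
obs 4: x=1 → posterior Dirichlet(16/5, 17/5, 11/3, 19/5)
obs 5: x=1 → posterior Dirichlet(16/5, 22/5, 11/3, 19/5)

51/166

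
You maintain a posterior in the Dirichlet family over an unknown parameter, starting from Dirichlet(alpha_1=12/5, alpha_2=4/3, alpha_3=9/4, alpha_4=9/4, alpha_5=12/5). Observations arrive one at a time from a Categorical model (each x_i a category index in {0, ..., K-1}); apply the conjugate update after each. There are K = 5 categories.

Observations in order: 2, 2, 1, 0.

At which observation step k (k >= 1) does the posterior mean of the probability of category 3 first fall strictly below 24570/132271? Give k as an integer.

obs 1: x=2 → posterior Dirichlet(12/5, 4/3, 13/4, 9/4, 12/5)
obs 2: x=2 → posterior Dirichlet(12/5, 4/3, 17/4, 9/4, 12/5)
obs 3: x=1 → posterior Dirichlet(12/5, 7/3, 17/4, 9/4, 12/5)
obs 4: x=0 → posterior Dirichlet(17/5, 7/3, 17/4, 9/4, 12/5)

k = 2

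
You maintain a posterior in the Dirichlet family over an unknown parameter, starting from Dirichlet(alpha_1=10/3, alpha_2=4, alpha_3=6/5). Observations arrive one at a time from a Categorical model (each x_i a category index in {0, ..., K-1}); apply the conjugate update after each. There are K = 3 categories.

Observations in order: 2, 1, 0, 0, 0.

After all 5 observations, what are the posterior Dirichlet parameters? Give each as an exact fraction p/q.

obs 1: x=2 → posterior Dirichlet(10/3, 4, 11/5)
obs 2: x=1 → posterior Dirichlet(10/3, 5, 11/5)
obs 3: x=0 → posterior Dirichlet(13/3, 5, 11/5)
obs 4: x=0 → posterior Dirichlet(16/3, 5, 11/5)
obs 5: x=0 → posterior Dirichlet(19/3, 5, 11/5)

alpha_1=19/3, alpha_2=5, alpha_3=11/5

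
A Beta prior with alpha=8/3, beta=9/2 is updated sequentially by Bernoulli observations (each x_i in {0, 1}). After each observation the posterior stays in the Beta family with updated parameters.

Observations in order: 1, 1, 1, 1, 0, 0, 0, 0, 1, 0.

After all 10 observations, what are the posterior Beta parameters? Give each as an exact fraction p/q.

alpha=23/3, beta=19/2

obs 1: x=1 → posterior Beta(11/3, 9/2)
obs 2: x=1 → posterior Beta(14/3, 9/2)
obs 3: x=1 → posterior Beta(17/3, 9/2)
obs 4: x=1 → posterior Beta(20/3, 9/2)
obs 5: x=0 → posterior Beta(20/3, 11/2)
obs 6: x=0 → posterior Beta(20/3, 13/2)
obs 7: x=0 → posterior Beta(20/3, 15/2)
obs 8: x=0 → posterior Beta(20/3, 17/2)
obs 9: x=1 → posterior Beta(23/3, 17/2)
obs 10: x=0 → posterior Beta(23/3, 19/2)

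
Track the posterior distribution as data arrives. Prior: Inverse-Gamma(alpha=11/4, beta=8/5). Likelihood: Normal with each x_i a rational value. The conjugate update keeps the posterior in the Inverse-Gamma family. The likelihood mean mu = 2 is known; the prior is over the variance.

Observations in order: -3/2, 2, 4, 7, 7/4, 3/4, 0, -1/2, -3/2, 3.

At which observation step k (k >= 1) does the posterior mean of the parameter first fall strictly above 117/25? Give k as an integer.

k = 4

obs 1: x=-3/2 → posterior Inverse-Gamma(13/4, 309/40)
obs 2: x=2 → posterior Inverse-Gamma(15/4, 309/40)
obs 3: x=4 → posterior Inverse-Gamma(17/4, 389/40)
obs 4: x=7 → posterior Inverse-Gamma(19/4, 889/40)
obs 5: x=7/4 → posterior Inverse-Gamma(21/4, 3561/160)
obs 6: x=3/4 → posterior Inverse-Gamma(23/4, 1843/80)
obs 7: x=0 → posterior Inverse-Gamma(25/4, 2003/80)
obs 8: x=-1/2 → posterior Inverse-Gamma(27/4, 2253/80)
obs 9: x=-3/2 → posterior Inverse-Gamma(29/4, 2743/80)
obs 10: x=3 → posterior Inverse-Gamma(31/4, 2783/80)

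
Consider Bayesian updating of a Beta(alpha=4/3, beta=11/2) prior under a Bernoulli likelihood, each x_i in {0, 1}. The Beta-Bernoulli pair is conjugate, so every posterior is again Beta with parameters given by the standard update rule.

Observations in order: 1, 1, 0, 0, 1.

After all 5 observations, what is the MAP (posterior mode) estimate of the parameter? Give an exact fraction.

obs 1: x=1 → posterior Beta(7/3, 11/2)
obs 2: x=1 → posterior Beta(10/3, 11/2)
obs 3: x=0 → posterior Beta(10/3, 13/2)
obs 4: x=0 → posterior Beta(10/3, 15/2)
obs 5: x=1 → posterior Beta(13/3, 15/2)

20/59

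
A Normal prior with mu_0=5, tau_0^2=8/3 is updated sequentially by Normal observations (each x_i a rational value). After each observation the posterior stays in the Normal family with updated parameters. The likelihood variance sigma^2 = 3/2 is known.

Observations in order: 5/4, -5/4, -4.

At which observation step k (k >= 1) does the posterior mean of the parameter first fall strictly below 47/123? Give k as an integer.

obs 1: x=5/4 → posterior Normal(13/5, 24/25)
obs 2: x=-5/4 → posterior Normal(45/41, 24/41)
obs 3: x=-4 → posterior Normal(-1/3, 8/19)

k = 3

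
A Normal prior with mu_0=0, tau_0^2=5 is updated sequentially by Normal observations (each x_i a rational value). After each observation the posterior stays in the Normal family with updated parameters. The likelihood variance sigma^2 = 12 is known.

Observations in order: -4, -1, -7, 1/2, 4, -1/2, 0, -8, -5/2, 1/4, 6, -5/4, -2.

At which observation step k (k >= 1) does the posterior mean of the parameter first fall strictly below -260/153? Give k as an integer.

obs 1: x=-4 → posterior Normal(-20/17, 60/17)
obs 2: x=-1 → posterior Normal(-25/22, 30/11)
obs 3: x=-7 → posterior Normal(-20/9, 20/9)
obs 4: x=1/2 → posterior Normal(-115/64, 15/8)
obs 5: x=4 → posterior Normal(-75/74, 60/37)
obs 6: x=-1/2 → posterior Normal(-20/21, 10/7)
obs 7: x=0 → posterior Normal(-40/47, 60/47)
obs 8: x=-8 → posterior Normal(-20/13, 15/13)
obs 9: x=-5/2 → posterior Normal(-185/114, 20/19)
obs 10: x=1/4 → posterior Normal(-365/248, 30/31)
obs 11: x=6 → posterior Normal(-245/268, 60/67)
obs 12: x=-5/4 → posterior Normal(-15/16, 5/6)
obs 13: x=-2 → posterior Normal(-155/154, 60/77)

k = 3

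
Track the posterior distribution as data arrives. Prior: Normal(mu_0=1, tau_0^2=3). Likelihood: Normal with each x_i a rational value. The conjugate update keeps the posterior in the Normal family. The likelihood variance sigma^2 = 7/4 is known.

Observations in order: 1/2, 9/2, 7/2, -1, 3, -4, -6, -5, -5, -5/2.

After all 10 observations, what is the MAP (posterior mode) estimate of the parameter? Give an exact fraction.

-137/127

obs 1: x=1/2 → posterior Normal(13/19, 21/19)
obs 2: x=9/2 → posterior Normal(67/31, 21/31)
obs 3: x=7/2 → posterior Normal(109/43, 21/43)
obs 4: x=-1 → posterior Normal(97/55, 21/55)
obs 5: x=3 → posterior Normal(133/67, 21/67)
obs 6: x=-4 → posterior Normal(85/79, 21/79)
obs 7: x=-6 → posterior Normal(1/7, 3/13)
obs 8: x=-5 → posterior Normal(-47/103, 21/103)
obs 9: x=-5 → posterior Normal(-107/115, 21/115)
obs 10: x=-5/2 → posterior Normal(-137/127, 21/127)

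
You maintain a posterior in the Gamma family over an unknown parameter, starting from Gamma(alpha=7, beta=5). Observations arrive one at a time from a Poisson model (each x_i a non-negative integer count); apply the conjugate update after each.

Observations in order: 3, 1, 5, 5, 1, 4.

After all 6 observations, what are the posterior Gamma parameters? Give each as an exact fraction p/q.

obs 1: x=3 → posterior Gamma(10, 6)
obs 2: x=1 → posterior Gamma(11, 7)
obs 3: x=5 → posterior Gamma(16, 8)
obs 4: x=5 → posterior Gamma(21, 9)
obs 5: x=1 → posterior Gamma(22, 10)
obs 6: x=4 → posterior Gamma(26, 11)

alpha=26, beta=11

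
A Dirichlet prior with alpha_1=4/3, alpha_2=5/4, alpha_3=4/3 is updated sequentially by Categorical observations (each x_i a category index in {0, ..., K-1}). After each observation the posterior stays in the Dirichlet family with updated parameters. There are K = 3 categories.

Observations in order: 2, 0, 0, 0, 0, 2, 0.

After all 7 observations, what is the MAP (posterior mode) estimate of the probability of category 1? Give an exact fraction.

obs 1: x=2 → posterior Dirichlet(4/3, 5/4, 7/3)
obs 2: x=0 → posterior Dirichlet(7/3, 5/4, 7/3)
obs 3: x=0 → posterior Dirichlet(10/3, 5/4, 7/3)
obs 4: x=0 → posterior Dirichlet(13/3, 5/4, 7/3)
obs 5: x=0 → posterior Dirichlet(16/3, 5/4, 7/3)
obs 6: x=2 → posterior Dirichlet(16/3, 5/4, 10/3)
obs 7: x=0 → posterior Dirichlet(19/3, 5/4, 10/3)

3/95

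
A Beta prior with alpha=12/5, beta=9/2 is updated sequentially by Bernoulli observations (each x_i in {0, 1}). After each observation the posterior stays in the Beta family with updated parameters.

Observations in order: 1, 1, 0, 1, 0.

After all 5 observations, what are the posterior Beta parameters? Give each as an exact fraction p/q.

alpha=27/5, beta=13/2

obs 1: x=1 → posterior Beta(17/5, 9/2)
obs 2: x=1 → posterior Beta(22/5, 9/2)
obs 3: x=0 → posterior Beta(22/5, 11/2)
obs 4: x=1 → posterior Beta(27/5, 11/2)
obs 5: x=0 → posterior Beta(27/5, 13/2)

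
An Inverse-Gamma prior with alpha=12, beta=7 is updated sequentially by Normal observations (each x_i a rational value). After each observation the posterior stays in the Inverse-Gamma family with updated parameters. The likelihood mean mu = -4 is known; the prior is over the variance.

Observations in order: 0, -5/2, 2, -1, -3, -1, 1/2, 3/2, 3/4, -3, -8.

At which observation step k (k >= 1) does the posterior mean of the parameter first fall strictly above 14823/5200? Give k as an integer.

k = 4

obs 1: x=0 → posterior Inverse-Gamma(25/2, 15)
obs 2: x=-5/2 → posterior Inverse-Gamma(13, 129/8)
obs 3: x=2 → posterior Inverse-Gamma(27/2, 273/8)
obs 4: x=-1 → posterior Inverse-Gamma(14, 309/8)
obs 5: x=-3 → posterior Inverse-Gamma(29/2, 313/8)
obs 6: x=-1 → posterior Inverse-Gamma(15, 349/8)
obs 7: x=1/2 → posterior Inverse-Gamma(31/2, 215/4)
obs 8: x=3/2 → posterior Inverse-Gamma(16, 551/8)
obs 9: x=3/4 → posterior Inverse-Gamma(33/2, 2565/32)
obs 10: x=-3 → posterior Inverse-Gamma(17, 2581/32)
obs 11: x=-8 → posterior Inverse-Gamma(35/2, 2837/32)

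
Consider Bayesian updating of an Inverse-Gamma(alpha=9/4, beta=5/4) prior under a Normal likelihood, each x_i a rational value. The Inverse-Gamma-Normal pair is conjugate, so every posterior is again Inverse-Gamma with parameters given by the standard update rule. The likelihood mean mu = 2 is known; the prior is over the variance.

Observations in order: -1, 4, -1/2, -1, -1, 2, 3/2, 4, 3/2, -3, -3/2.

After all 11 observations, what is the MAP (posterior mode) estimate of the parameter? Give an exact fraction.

163/35

obs 1: x=-1 → posterior Inverse-Gamma(11/4, 23/4)
obs 2: x=4 → posterior Inverse-Gamma(13/4, 31/4)
obs 3: x=-1/2 → posterior Inverse-Gamma(15/4, 87/8)
obs 4: x=-1 → posterior Inverse-Gamma(17/4, 123/8)
obs 5: x=-1 → posterior Inverse-Gamma(19/4, 159/8)
obs 6: x=2 → posterior Inverse-Gamma(21/4, 159/8)
obs 7: x=3/2 → posterior Inverse-Gamma(23/4, 20)
obs 8: x=4 → posterior Inverse-Gamma(25/4, 22)
obs 9: x=3/2 → posterior Inverse-Gamma(27/4, 177/8)
obs 10: x=-3 → posterior Inverse-Gamma(29/4, 277/8)
obs 11: x=-3/2 → posterior Inverse-Gamma(31/4, 163/4)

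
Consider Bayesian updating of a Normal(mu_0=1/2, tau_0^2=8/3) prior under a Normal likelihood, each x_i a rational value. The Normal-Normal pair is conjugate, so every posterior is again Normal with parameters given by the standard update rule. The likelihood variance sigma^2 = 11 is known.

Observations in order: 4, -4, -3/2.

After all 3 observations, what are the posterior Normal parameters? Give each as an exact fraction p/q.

obs 1: x=4 → posterior Normal(97/82, 88/41)
obs 2: x=-4 → posterior Normal(33/98, 88/49)
obs 3: x=-3/2 → posterior Normal(3/38, 88/57)

mu_0=3/38, tau_0^2=88/57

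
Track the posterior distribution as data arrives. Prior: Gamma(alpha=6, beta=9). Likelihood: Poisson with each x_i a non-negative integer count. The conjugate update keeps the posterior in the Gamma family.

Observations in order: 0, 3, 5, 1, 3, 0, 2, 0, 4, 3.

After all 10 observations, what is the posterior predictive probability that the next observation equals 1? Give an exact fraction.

907216603473432104713333871404023753/2684354560000000000000000000000000000

obs 1: x=0 → posterior Gamma(6, 10)
obs 2: x=3 → posterior Gamma(9, 11)
obs 3: x=5 → posterior Gamma(14, 12)
obs 4: x=1 → posterior Gamma(15, 13)
obs 5: x=3 → posterior Gamma(18, 14)
obs 6: x=0 → posterior Gamma(18, 15)
obs 7: x=2 → posterior Gamma(20, 16)
obs 8: x=0 → posterior Gamma(20, 17)
obs 9: x=4 → posterior Gamma(24, 18)
obs 10: x=3 → posterior Gamma(27, 19)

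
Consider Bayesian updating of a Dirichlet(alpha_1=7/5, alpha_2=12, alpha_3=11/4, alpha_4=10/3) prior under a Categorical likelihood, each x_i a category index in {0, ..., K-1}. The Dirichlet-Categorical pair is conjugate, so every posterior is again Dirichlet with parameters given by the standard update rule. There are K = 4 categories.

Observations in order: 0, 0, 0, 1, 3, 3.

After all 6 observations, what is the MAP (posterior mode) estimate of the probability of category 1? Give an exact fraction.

obs 1: x=0 → posterior Dirichlet(12/5, 12, 11/4, 10/3)
obs 2: x=0 → posterior Dirichlet(17/5, 12, 11/4, 10/3)
obs 3: x=0 → posterior Dirichlet(22/5, 12, 11/4, 10/3)
obs 4: x=1 → posterior Dirichlet(22/5, 13, 11/4, 10/3)
obs 5: x=3 → posterior Dirichlet(22/5, 13, 11/4, 13/3)
obs 6: x=3 → posterior Dirichlet(22/5, 13, 11/4, 16/3)

720/1289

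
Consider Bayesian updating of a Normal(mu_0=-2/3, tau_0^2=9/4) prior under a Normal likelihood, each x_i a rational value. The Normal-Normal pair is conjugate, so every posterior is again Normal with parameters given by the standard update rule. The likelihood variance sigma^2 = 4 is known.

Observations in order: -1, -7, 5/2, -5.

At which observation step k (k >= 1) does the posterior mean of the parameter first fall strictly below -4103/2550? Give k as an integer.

obs 1: x=-1 → posterior Normal(-59/75, 36/25)
obs 2: x=-7 → posterior Normal(-124/51, 18/17)
obs 3: x=5/2 → posterior Normal(-361/258, 36/43)
obs 4: x=-5 → posterior Normal(-631/312, 9/13)

k = 2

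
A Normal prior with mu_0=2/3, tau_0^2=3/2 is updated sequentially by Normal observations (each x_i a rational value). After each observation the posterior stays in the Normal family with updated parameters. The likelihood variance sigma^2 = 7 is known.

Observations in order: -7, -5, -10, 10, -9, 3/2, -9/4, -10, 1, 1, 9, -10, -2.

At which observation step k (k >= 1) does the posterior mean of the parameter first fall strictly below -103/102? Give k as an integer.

k = 2

obs 1: x=-7 → posterior Normal(-35/51, 21/17)
obs 2: x=-5 → posterior Normal(-4/3, 21/20)
obs 3: x=-10 → posterior Normal(-170/69, 21/23)
obs 4: x=10 → posterior Normal(-40/39, 21/26)
obs 5: x=-9 → posterior Normal(-161/87, 21/29)
obs 6: x=3/2 → posterior Normal(-295/192, 21/32)
obs 7: x=-9/4 → posterior Normal(-671/420, 3/5)
obs 8: x=-10 → posterior Normal(-1031/456, 21/38)
obs 9: x=1 → posterior Normal(-995/492, 21/41)
obs 10: x=1 → posterior Normal(-959/528, 21/44)
obs 11: x=9 → posterior Normal(-635/564, 21/47)
obs 12: x=-10 → posterior Normal(-199/120, 21/50)
obs 13: x=-2 → posterior Normal(-1067/636, 21/53)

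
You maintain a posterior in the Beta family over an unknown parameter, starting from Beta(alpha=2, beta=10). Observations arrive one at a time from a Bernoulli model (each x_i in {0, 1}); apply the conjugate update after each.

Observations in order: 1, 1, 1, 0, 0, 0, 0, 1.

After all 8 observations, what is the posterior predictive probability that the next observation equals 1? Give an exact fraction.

3/10

obs 1: x=1 → posterior Beta(3, 10)
obs 2: x=1 → posterior Beta(4, 10)
obs 3: x=1 → posterior Beta(5, 10)
obs 4: x=0 → posterior Beta(5, 11)
obs 5: x=0 → posterior Beta(5, 12)
obs 6: x=0 → posterior Beta(5, 13)
obs 7: x=0 → posterior Beta(5, 14)
obs 8: x=1 → posterior Beta(6, 14)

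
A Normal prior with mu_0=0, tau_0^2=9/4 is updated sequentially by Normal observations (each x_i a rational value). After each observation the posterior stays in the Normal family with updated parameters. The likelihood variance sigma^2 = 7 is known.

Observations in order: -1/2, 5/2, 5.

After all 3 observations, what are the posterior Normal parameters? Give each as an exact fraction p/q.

obs 1: x=-1/2 → posterior Normal(-9/74, 63/37)
obs 2: x=5/2 → posterior Normal(9/23, 63/46)
obs 3: x=5 → posterior Normal(63/55, 63/55)

mu_0=63/55, tau_0^2=63/55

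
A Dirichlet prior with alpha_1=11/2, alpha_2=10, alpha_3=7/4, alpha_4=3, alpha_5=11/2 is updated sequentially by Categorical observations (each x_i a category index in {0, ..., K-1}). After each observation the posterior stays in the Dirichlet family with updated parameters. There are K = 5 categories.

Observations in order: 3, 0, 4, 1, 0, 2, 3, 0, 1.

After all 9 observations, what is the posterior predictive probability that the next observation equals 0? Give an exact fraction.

obs 1: x=3 → posterior Dirichlet(11/2, 10, 7/4, 4, 11/2)
obs 2: x=0 → posterior Dirichlet(13/2, 10, 7/4, 4, 11/2)
obs 3: x=4 → posterior Dirichlet(13/2, 10, 7/4, 4, 13/2)
obs 4: x=1 → posterior Dirichlet(13/2, 11, 7/4, 4, 13/2)
obs 5: x=0 → posterior Dirichlet(15/2, 11, 7/4, 4, 13/2)
obs 6: x=2 → posterior Dirichlet(15/2, 11, 11/4, 4, 13/2)
obs 7: x=3 → posterior Dirichlet(15/2, 11, 11/4, 5, 13/2)
obs 8: x=0 → posterior Dirichlet(17/2, 11, 11/4, 5, 13/2)
obs 9: x=1 → posterior Dirichlet(17/2, 12, 11/4, 5, 13/2)

34/139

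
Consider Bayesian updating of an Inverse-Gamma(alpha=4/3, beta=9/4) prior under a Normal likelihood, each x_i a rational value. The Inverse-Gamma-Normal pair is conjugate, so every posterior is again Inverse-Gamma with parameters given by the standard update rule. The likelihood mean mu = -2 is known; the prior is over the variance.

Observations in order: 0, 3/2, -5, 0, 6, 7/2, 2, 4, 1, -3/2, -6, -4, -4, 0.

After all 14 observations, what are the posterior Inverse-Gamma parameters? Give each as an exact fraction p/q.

alpha=25/3, beta=869/8

obs 1: x=0 → posterior Inverse-Gamma(11/6, 17/4)
obs 2: x=3/2 → posterior Inverse-Gamma(7/3, 83/8)
obs 3: x=-5 → posterior Inverse-Gamma(17/6, 119/8)
obs 4: x=0 → posterior Inverse-Gamma(10/3, 135/8)
obs 5: x=6 → posterior Inverse-Gamma(23/6, 391/8)
obs 6: x=7/2 → posterior Inverse-Gamma(13/3, 64)
obs 7: x=2 → posterior Inverse-Gamma(29/6, 72)
obs 8: x=4 → posterior Inverse-Gamma(16/3, 90)
obs 9: x=1 → posterior Inverse-Gamma(35/6, 189/2)
obs 10: x=-3/2 → posterior Inverse-Gamma(19/3, 757/8)
obs 11: x=-6 → posterior Inverse-Gamma(41/6, 821/8)
obs 12: x=-4 → posterior Inverse-Gamma(22/3, 837/8)
obs 13: x=-4 → posterior Inverse-Gamma(47/6, 853/8)
obs 14: x=0 → posterior Inverse-Gamma(25/3, 869/8)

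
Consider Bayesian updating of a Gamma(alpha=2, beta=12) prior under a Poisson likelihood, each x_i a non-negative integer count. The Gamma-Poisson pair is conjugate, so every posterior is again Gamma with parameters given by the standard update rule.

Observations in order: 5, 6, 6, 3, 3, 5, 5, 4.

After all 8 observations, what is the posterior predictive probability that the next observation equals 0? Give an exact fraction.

obs 1: x=5 → posterior Gamma(7, 13)
obs 2: x=6 → posterior Gamma(13, 14)
obs 3: x=6 → posterior Gamma(19, 15)
obs 4: x=3 → posterior Gamma(22, 16)
obs 5: x=3 → posterior Gamma(25, 17)
obs 6: x=5 → posterior Gamma(30, 18)
obs 7: x=5 → posterior Gamma(35, 19)
obs 8: x=4 → posterior Gamma(39, 20)

549755813888000000000000000000000000000000000000000/3685975927806112219127687339549342762856035687969181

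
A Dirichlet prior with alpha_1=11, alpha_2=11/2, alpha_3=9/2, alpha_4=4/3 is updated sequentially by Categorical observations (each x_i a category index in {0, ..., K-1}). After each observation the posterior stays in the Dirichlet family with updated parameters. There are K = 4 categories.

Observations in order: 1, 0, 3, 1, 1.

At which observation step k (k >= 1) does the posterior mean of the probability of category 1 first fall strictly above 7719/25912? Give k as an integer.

obs 1: x=1 → posterior Dirichlet(11, 13/2, 9/2, 4/3)
obs 2: x=0 → posterior Dirichlet(12, 13/2, 9/2, 4/3)
obs 3: x=3 → posterior Dirichlet(12, 13/2, 9/2, 7/3)
obs 4: x=1 → posterior Dirichlet(12, 15/2, 9/2, 7/3)
obs 5: x=1 → posterior Dirichlet(12, 17/2, 9/2, 7/3)

k = 5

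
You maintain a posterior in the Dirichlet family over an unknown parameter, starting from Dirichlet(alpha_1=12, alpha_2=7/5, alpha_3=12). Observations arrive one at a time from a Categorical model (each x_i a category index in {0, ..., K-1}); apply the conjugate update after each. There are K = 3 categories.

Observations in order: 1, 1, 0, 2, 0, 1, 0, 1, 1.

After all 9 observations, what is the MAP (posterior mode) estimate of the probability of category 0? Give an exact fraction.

obs 1: x=1 → posterior Dirichlet(12, 12/5, 12)
obs 2: x=1 → posterior Dirichlet(12, 17/5, 12)
obs 3: x=0 → posterior Dirichlet(13, 17/5, 12)
obs 4: x=2 → posterior Dirichlet(13, 17/5, 13)
obs 5: x=0 → posterior Dirichlet(14, 17/5, 13)
obs 6: x=1 → posterior Dirichlet(14, 22/5, 13)
obs 7: x=0 → posterior Dirichlet(15, 22/5, 13)
obs 8: x=1 → posterior Dirichlet(15, 27/5, 13)
obs 9: x=1 → posterior Dirichlet(15, 32/5, 13)

70/157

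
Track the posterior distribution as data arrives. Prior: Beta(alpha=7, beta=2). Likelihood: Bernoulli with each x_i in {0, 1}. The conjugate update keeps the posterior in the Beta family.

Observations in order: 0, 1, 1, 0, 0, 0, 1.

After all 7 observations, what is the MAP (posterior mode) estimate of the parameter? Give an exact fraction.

9/14

obs 1: x=0 → posterior Beta(7, 3)
obs 2: x=1 → posterior Beta(8, 3)
obs 3: x=1 → posterior Beta(9, 3)
obs 4: x=0 → posterior Beta(9, 4)
obs 5: x=0 → posterior Beta(9, 5)
obs 6: x=0 → posterior Beta(9, 6)
obs 7: x=1 → posterior Beta(10, 6)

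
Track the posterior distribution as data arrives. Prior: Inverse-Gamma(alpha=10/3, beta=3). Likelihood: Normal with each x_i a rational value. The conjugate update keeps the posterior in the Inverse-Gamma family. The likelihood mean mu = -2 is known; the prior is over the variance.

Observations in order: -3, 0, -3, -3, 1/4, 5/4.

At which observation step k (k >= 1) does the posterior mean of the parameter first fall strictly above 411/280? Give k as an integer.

k = 2

obs 1: x=-3 → posterior Inverse-Gamma(23/6, 7/2)
obs 2: x=0 → posterior Inverse-Gamma(13/3, 11/2)
obs 3: x=-3 → posterior Inverse-Gamma(29/6, 6)
obs 4: x=-3 → posterior Inverse-Gamma(16/3, 13/2)
obs 5: x=1/4 → posterior Inverse-Gamma(35/6, 289/32)
obs 6: x=5/4 → posterior Inverse-Gamma(19/3, 229/16)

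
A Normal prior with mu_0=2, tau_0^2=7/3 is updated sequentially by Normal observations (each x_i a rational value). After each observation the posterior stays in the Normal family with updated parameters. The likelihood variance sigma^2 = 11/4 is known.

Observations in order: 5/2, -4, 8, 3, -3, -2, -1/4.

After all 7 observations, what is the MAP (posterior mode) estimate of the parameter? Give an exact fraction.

185/229

obs 1: x=5/2 → posterior Normal(136/61, 77/61)
obs 2: x=-4 → posterior Normal(24/89, 77/89)
obs 3: x=8 → posterior Normal(248/117, 77/117)
obs 4: x=3 → posterior Normal(332/145, 77/145)
obs 5: x=-3 → posterior Normal(248/173, 77/173)
obs 6: x=-2 → posterior Normal(64/67, 77/201)
obs 7: x=-1/4 → posterior Normal(185/229, 77/229)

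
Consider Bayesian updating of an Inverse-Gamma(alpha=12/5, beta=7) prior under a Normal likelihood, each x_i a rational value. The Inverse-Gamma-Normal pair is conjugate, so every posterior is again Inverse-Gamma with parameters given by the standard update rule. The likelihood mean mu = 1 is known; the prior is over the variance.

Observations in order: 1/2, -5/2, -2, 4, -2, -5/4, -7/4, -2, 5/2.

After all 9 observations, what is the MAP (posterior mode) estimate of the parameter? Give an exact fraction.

obs 1: x=1/2 → posterior Inverse-Gamma(29/10, 57/8)
obs 2: x=-5/2 → posterior Inverse-Gamma(17/5, 53/4)
obs 3: x=-2 → posterior Inverse-Gamma(39/10, 71/4)
obs 4: x=4 → posterior Inverse-Gamma(22/5, 89/4)
obs 5: x=-2 → posterior Inverse-Gamma(49/10, 107/4)
obs 6: x=-5/4 → posterior Inverse-Gamma(27/5, 937/32)
obs 7: x=-7/4 → posterior Inverse-Gamma(59/10, 529/16)
obs 8: x=-2 → posterior Inverse-Gamma(32/5, 601/16)
obs 9: x=5/2 → posterior Inverse-Gamma(69/10, 619/16)

3095/632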